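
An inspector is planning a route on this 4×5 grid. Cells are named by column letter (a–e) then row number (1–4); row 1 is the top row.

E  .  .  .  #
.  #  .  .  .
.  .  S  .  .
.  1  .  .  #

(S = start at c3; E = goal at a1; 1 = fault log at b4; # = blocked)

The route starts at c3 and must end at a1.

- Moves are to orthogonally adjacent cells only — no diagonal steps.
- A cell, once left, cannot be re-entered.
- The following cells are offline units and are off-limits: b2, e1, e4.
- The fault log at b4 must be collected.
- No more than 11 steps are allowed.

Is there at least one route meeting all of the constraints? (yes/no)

One route that works: c3 → c4 → b4 → b3 → a3 → a2 → a1.

yes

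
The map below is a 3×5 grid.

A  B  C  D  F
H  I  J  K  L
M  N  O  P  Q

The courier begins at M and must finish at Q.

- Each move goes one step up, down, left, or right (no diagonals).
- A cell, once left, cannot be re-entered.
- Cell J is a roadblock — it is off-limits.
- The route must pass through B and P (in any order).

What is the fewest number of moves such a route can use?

8

Any route passes through B and P in some order between M and Q. Summing Manhattan distances along each leg and taking the cheapest ordering (M → B → P → Q) gives a lower bound of 3 + 4 + 1 = 8 moves.
A route of 8 moves achieves this: M → H → A → B → I → N → O → P → Q.
Since 8 matches the lower bound, it is optimal.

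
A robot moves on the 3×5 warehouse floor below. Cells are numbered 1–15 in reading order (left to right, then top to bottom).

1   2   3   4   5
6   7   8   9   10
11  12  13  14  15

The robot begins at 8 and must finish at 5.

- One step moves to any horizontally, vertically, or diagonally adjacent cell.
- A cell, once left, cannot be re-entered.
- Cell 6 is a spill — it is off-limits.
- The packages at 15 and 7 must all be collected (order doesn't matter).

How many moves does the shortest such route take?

Any route passes through 15 and 7 in some order between 8 and 5. Summing Chebyshev distances along each leg and taking the cheapest ordering (8 → 7 → 15 → 5) gives a lower bound of 1 + 3 + 2 = 6 moves.
A route of 6 moves achieves this: 8 → 7 → 3 → 9 → 15 → 10 → 5.
Since 6 matches the lower bound, it is optimal.

6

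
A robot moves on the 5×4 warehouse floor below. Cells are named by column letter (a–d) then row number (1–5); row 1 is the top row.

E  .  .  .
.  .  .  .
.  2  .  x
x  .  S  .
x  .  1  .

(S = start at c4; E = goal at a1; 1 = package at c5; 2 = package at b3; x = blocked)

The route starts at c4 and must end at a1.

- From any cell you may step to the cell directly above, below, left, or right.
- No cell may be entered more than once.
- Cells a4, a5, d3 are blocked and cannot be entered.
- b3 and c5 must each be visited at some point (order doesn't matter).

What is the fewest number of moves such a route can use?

7

Any route passes through b3 and c5 in some order between c4 and a1. Summing Manhattan distances along each leg and taking the cheapest ordering (c4 → c5 → b3 → a1) gives a lower bound of 1 + 3 + 3 = 7 moves.
A route of 7 moves achieves this: c4 → c5 → b5 → b4 → b3 → b2 → b1 → a1.
Since 7 matches the lower bound, it is optimal.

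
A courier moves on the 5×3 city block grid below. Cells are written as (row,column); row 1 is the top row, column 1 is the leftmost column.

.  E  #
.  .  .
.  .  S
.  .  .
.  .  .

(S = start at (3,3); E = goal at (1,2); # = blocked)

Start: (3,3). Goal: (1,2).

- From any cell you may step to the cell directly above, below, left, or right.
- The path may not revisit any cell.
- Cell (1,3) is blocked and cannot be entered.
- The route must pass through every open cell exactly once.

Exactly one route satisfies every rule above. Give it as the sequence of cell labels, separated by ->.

Need to visit all 14 open cells exactly once, starting at (3,3) and ending at (1,2).
Cell (5,3) has only two open neighbours ((4,3) and (5,2)), so the path must pass straight through it: one of those is the cell it's entered from and the other is where it exits.
Route from (3,3): up to (2,3), left to (2,2), 2× down (reaching (4,2)), right to (4,3), down to (5,3), 2× left (reaching (5,1)), 4× up (reaching (1,1)), right to (1,2) — 13 moves in all.
Check: all 14 open cells covered.

(3,3) -> (2,3) -> (2,2) -> (3,2) -> (4,2) -> (4,3) -> (5,3) -> (5,2) -> (5,1) -> (4,1) -> (3,1) -> (2,1) -> (1,1) -> (1,2)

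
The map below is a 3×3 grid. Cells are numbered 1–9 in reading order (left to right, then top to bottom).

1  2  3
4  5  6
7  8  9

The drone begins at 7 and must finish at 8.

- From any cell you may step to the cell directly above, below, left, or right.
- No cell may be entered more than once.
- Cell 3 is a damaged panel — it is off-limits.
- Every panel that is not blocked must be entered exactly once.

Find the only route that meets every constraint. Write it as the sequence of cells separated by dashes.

Need to visit all 8 open cells exactly once, starting at 7 and ending at 8.
Cell 6 has only two open neighbours (9 and 5), so the path must pass straight through it: one of those is the cell it's entered from and the other is where it exits.
Route from 7: 2× up (reaching 1), right to 2, down to 5, right to 6, down to 9, left to 8 — 7 moves in all.
Check: all 8 open cells covered.

7 - 4 - 1 - 2 - 5 - 6 - 9 - 8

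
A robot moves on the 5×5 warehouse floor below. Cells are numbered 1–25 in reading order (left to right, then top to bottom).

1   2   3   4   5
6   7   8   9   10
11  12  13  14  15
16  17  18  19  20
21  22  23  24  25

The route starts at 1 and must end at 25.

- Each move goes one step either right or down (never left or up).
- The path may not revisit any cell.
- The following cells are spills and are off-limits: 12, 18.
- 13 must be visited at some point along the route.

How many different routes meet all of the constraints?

A right/down-only route from 1 to 25 makes exactly 4 down-moves and 4 right-moves in some order.
With no other constraints that would be C(8,4) = 70 routes.
Split at 13 and multiply the segment counts (each segment already excludes blocked cells): 1→13: 3; 13→25: 3; product = 9.
That gives 9 routes.

9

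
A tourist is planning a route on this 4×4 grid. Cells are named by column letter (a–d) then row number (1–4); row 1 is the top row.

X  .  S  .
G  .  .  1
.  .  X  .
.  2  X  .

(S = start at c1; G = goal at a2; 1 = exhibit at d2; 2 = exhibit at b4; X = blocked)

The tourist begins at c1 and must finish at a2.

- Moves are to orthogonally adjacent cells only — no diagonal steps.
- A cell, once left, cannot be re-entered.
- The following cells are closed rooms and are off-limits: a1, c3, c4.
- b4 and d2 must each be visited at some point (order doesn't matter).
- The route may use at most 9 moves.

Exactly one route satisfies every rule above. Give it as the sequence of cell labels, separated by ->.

The budget equals the shortest possible length, so every move has to be on a shortest route through the required cells.
Route from c1: right 1 to d1, down 1 to d2, left 2 to b2, down 2 to b4, left 1 to a4, up 2 to a2 — 9 moves in all.
Check: all required cells visited; 9 ≤ 9 moves.

c1 -> d1 -> d2 -> c2 -> b2 -> b3 -> b4 -> a4 -> a3 -> a2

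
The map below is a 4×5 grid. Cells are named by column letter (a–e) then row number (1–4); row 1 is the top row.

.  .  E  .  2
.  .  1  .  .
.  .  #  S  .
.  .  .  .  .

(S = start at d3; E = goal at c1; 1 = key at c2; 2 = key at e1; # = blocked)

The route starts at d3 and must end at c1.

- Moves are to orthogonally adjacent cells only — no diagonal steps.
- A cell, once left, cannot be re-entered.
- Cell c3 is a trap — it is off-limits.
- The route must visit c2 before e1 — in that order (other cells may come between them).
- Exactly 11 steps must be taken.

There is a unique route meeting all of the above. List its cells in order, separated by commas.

The waypoints must appear in the order c2, e1, with no cell reused.
Route from d3: down 1 to d4, left 2 to b4, up 2 to b2, right 3 to e2, up 1 to e1, left 2 to c1 — 11 moves in all.
Check: order respected (1 at step 6, 2 at step 9); 11 moves as required.

d3, d4, c4, b4, b3, b2, c2, d2, e2, e1, d1, c1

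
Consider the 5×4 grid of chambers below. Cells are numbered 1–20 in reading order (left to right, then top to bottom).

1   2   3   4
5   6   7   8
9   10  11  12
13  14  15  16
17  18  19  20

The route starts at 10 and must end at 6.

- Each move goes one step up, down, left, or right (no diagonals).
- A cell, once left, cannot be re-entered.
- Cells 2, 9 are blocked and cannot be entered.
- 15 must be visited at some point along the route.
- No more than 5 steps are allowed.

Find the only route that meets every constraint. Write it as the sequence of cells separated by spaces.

10 14 15 11 7 6

Any route must reach 15 and still end at 6 within 5 moves, so the order of the required stops is forced.
Route from 10: down 1 to 14, right 1 to 15, up 2 to 7, left 1 to 6 — 5 moves in all.
Check: all required cells visited; 5 ≤ 5 moves.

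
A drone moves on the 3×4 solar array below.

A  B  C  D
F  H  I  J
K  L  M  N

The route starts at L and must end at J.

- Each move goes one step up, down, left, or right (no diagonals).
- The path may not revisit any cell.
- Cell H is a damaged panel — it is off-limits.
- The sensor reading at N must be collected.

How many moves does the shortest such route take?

3

Any route passes through N somewhere between L and J. Summing Manhattan distances along the two legs (L → N → J) gives a lower bound of 2 + 1 = 3 moves.
A route of 3 moves achieves this: L → M → N → J.
Since 3 matches the lower bound, it is optimal.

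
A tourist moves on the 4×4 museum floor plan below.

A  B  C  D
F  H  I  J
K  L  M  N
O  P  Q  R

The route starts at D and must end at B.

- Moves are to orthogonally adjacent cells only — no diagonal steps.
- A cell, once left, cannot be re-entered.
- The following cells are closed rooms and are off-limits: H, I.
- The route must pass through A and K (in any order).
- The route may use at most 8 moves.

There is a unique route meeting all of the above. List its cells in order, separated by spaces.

The budget equals the shortest possible length, so every move has to be on a shortest route through the required cells.
Route from D: 2× down (reaching N), 3× left (reaching K), 2× up (reaching A), right to B — 8 moves in all.
Check: all required cells visited; 8 ≤ 8 moves.

D J N M L K F A B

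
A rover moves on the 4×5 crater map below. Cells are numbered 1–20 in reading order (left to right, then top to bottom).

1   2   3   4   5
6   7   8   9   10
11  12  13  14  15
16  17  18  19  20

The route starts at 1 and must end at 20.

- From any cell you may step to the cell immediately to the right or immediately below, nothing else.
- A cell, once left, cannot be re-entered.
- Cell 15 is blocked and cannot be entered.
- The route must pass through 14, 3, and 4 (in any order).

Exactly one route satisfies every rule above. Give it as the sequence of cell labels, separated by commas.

1, 2, 3, 4, 9, 14, 19, 20

Moves only go right or down, so the column and row indices never decrease.
Route from 1: 3× right (reaching 4), 3× down (reaching 19), right to 20 — 7 moves in all.
Check: all required cells visited.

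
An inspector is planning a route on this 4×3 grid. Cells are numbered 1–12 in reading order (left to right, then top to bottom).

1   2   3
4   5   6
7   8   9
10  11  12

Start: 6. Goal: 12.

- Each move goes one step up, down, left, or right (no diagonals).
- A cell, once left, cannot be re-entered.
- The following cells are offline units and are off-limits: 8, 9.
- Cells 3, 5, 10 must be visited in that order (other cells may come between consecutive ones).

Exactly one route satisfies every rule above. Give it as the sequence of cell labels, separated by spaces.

6 3 2 5 4 7 10 11 12

The waypoints must appear in the order 3, 5, 10, with no cell reused.
Route from 6: up 1 to 3, left 1 to 2, down 1 to 5, left 1 to 4, down 2 to 10, right 2 to 12 — 8 moves in all.
Check: order respected (3 at step 1, 5 at step 3, 10 at step 6).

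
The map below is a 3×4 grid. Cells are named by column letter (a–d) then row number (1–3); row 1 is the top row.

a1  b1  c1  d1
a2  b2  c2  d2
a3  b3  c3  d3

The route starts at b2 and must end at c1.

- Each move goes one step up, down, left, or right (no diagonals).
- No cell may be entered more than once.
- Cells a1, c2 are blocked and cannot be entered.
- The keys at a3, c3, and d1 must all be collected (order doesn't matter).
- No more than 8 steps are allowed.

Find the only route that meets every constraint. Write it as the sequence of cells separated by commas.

b2, a2, a3, b3, c3, d3, d2, d1, c1

Any route must reach a3, c3, and d1 and still end at c1 within 8 moves, so the order of the required stops is forced.
Route from b2: left 1 to a2, down 1 to a3, right 3 to d3, up 2 to d1, left 1 to c1 — 8 moves in all.
Check: all required cells visited; 8 ≤ 8 moves.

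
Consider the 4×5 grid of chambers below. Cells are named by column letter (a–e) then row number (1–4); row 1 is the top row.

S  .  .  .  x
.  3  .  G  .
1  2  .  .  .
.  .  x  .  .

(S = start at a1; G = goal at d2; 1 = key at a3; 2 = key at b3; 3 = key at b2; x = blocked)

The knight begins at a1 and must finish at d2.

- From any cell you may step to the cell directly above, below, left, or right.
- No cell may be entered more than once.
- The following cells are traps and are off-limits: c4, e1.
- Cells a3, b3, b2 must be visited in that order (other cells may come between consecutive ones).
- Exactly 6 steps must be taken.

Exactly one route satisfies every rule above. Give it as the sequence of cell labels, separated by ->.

The waypoints must appear in the order a3, b3, b2, with no cell reused.
Route from a1: 2× down (reaching a3), right to b3, up to b2, 2× right (reaching d2) — 6 moves in all.
Check: order respected (1 at step 2, 2 at step 3, 3 at step 4); 6 moves as required.

a1 -> a2 -> a3 -> b3 -> b2 -> c2 -> d2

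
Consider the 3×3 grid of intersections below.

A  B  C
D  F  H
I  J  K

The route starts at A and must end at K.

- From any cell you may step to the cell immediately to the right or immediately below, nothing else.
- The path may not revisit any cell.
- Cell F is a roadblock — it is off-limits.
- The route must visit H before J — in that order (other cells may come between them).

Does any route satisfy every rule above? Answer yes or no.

no

J lies to the left of H, so going from H to J would need a leftward move — but moves only go right/down, so H cannot be visited before J.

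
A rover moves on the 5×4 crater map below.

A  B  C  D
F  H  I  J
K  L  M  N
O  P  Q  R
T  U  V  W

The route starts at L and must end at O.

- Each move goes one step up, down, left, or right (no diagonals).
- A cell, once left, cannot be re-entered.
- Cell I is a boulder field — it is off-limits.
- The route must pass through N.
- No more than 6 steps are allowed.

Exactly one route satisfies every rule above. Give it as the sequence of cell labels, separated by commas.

L, M, N, R, Q, P, O

The budget equals the shortest possible length, so every move has to be on a shortest route through the required cells.
Route from L: right 2 to N, down 1 to R, left 3 to O — 6 moves in all.
Check: all required cells visited; 6 ≤ 6 moves.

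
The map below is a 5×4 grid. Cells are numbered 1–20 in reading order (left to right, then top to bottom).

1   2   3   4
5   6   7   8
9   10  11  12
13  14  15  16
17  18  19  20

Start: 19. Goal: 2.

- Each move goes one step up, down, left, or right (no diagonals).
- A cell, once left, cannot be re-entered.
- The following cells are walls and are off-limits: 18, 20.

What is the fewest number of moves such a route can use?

5

The Manhattan distance from 19 to 2 is |5−1| + |3−2| = 5, so at least 5 moves are needed.
A route of 5 moves achieves this: 19 → 15 → 11 → 7 → 3 → 2.
Since 5 matches the lower bound, it is optimal.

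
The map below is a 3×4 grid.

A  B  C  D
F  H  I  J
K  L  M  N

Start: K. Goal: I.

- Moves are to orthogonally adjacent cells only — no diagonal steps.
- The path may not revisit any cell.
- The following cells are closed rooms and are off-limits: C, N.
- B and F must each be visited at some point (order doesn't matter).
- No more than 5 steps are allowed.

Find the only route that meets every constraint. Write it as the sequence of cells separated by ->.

K -> F -> A -> B -> H -> I

Any route must reach B and F and still end at I within 5 moves, so the order of the required stops is forced.
Route from K: 2× up (reaching A), right to B, down to H, right to I — 5 moves in all.
Check: all required cells visited; 5 ≤ 5 moves.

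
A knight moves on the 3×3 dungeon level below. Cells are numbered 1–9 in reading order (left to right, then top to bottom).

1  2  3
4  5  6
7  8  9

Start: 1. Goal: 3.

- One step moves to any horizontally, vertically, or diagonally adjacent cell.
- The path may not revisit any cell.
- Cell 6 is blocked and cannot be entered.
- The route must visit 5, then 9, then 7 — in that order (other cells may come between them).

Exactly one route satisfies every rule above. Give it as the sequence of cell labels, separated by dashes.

1 - 5 - 9 - 8 - 7 - 4 - 2 - 3

The waypoints must appear in the order 5, 9, 7, with no cell reused.
Route from 1: 2× down-right (reaching 9), 2× left (reaching 7), up to 4, up-right to 2, right to 3 — 7 moves in all.
Check: order respected (5 at step 1, 9 at step 2, 7 at step 4).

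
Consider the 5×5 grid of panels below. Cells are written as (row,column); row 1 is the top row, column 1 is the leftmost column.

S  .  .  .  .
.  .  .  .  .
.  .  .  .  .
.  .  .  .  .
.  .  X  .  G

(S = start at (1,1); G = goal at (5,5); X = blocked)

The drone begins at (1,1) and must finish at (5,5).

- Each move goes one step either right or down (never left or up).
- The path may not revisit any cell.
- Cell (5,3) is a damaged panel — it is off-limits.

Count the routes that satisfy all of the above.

A right/down-only route from (1,1) to (5,5) makes exactly 4 down-moves and 4 right-moves in some order.
With no other constraints that would be C(8,4) = 70 routes.
Subtract routes through each blocked cell (inclusion–exclusion for overlaps): − through (5,3): 15 → 55.
That gives 55 routes.

55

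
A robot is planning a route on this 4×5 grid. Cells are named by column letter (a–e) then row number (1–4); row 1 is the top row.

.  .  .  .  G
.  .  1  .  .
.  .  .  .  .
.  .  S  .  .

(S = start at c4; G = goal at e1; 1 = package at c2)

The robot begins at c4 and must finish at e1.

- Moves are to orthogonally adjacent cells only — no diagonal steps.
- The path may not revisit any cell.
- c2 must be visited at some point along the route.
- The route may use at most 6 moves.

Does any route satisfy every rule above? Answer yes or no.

One route that works: c4 → c3 → c2 → c1 → d1 → e1.

yes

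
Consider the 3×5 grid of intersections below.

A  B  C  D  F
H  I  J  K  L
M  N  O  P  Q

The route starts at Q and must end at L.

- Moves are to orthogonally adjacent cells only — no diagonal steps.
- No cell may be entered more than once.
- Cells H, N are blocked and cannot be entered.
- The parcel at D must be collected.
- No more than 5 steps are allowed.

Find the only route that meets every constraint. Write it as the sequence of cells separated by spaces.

The budget equals the shortest possible length, so every move has to be on a shortest route through the required cells.
Route from Q: left 1 to P, up 2 to D, right 1 to F, down 1 to L — 5 moves in all.
Check: all required cells visited; 5 ≤ 5 moves.

Q P K D F L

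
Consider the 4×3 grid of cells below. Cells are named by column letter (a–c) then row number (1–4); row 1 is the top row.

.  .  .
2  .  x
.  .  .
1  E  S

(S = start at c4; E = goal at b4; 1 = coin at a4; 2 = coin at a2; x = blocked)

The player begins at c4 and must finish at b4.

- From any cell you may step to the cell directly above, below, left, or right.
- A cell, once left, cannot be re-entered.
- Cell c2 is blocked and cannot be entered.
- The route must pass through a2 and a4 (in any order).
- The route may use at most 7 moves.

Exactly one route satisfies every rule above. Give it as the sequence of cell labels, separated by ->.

c4 -> c3 -> b3 -> b2 -> a2 -> a3 -> a4 -> b4

The 7-move cap with required stops at a2, a4 leaves no slack for detours.
Route from c4: up 1 to c3, left 1 to b3, up 1 to b2, left 1 to a2, down 2 to a4, right 1 to b4 — 7 moves in all.
Check: all required cells visited; 7 ≤ 7 moves.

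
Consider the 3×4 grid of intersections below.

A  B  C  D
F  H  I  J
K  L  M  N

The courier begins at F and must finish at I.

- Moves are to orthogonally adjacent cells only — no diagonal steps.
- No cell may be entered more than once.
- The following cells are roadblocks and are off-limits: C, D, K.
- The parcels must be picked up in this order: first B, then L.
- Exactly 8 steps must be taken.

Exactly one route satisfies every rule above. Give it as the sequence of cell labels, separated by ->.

F -> A -> B -> H -> L -> M -> N -> J -> I

The waypoints must appear in the order B, L, with no cell reused.
Route from F: up 1 to A, right 1 to B, down 2 to L, right 2 to N, up 1 to J, left 1 to I — 8 moves in all.
Check: order respected (B at step 2, L at step 4); 8 moves as required.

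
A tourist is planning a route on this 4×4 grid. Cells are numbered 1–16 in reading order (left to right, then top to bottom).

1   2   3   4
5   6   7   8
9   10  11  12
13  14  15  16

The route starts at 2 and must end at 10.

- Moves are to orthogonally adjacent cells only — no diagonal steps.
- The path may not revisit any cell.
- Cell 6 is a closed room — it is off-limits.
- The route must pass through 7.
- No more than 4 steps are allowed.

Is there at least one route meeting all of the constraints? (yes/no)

One route that works: 2 → 3 → 7 → 11 → 10.

yes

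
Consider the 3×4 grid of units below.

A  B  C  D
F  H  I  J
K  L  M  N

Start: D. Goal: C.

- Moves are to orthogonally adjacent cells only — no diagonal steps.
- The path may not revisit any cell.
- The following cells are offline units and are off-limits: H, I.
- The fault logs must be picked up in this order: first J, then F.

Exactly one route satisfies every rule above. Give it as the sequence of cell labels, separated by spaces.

The waypoints must appear in the order J, F, with no cell reused.
Route from D: down 2 to N, left 3 to K, up 2 to A, right 2 to C — 9 moves in all.
Check: order respected (J at step 1, F at step 6).

D J N M L K F A B C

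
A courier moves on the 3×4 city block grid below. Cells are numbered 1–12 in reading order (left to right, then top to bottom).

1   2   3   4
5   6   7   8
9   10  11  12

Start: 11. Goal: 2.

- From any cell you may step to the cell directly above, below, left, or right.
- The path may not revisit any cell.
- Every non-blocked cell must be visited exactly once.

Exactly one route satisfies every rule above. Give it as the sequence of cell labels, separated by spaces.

11 12 8 4 3 7 6 10 9 5 1 2

Need to visit all 12 open cells exactly once, starting at 11 and ending at 2.
Cell 1 has only two open neighbours (5 and 2), so the path must pass straight through it: one of those is the cell it's entered from and the other is where it exits.
Route from 11: right 1 to 12, up 2 to 4, left 1 to 3, down 1 to 7, left 1 to 6, down 1 to 10, left 1 to 9, up 2 to 1, right 1 to 2 — 11 moves in all.
Check: all 12 open cells covered.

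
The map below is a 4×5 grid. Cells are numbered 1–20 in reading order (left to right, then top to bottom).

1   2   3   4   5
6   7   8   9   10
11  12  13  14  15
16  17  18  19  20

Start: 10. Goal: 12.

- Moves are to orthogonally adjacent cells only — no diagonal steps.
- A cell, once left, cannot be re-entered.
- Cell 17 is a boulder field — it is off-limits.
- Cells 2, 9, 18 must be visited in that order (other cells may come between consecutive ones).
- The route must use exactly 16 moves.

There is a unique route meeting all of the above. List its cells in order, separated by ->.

10 -> 5 -> 4 -> 3 -> 2 -> 1 -> 6 -> 7 -> 8 -> 9 -> 14 -> 15 -> 20 -> 19 -> 18 -> 13 -> 12

The waypoints must appear in the order 2, 9, 18, with no cell reused.
Route from 10: up 1 to 5, left 4 to 1, down 1 to 6, right 3 to 9, down 1 to 14, right 1 to 15, down 1 to 20, left 2 to 18, up 1 to 13, left 1 to 12 — 16 moves in all.
Check: order respected (2 at step 4, 9 at step 9, 18 at step 14); 16 moves as required.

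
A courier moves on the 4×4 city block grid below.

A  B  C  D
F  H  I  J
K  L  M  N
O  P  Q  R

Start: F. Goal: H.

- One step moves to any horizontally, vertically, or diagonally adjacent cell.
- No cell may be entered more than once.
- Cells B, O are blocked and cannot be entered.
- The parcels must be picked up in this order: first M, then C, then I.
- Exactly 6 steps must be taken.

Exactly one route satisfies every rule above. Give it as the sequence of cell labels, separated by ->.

The waypoints must appear in the order M, C, I, with no cell reused.
Route from F: down-right 1 to L, right 1 to M, up-right 1 to J, up-left 1 to C, down 1 to I, left 1 to H — 6 moves in all.
Check: order respected (M at step 2, C at step 4, I at step 5); 6 moves as required.

F -> L -> M -> J -> C -> I -> H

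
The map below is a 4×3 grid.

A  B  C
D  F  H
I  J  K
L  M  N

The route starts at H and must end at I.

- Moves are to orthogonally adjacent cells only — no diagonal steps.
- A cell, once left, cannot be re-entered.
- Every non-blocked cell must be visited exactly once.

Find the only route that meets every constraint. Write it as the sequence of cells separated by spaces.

H C B A D F J K N M L I

Need to visit all 12 open cells exactly once, starting at H and ending at I.
Cell N has only two open neighbours (K and M), so the path must pass straight through it: one of those is the cell it's entered from and the other is where it exits.
Route from H: up 1 to C, left 2 to A, down 1 to D, right 1 to F, down 1 to J, right 1 to K, down 1 to N, left 2 to L, up 1 to I — 11 moves in all.
Check: all 12 open cells covered.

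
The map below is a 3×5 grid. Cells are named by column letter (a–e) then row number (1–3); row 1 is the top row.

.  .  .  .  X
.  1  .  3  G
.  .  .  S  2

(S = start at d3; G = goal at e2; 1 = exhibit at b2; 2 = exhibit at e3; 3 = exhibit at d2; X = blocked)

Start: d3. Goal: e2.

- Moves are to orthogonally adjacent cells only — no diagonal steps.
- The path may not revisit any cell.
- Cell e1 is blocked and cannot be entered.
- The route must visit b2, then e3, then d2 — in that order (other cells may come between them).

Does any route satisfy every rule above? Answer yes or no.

Even ignoring the required order, no revisit-free route from d3 to e2 manages to pass through all of b2, e3, and d2: branching out from d3, every path either misses one of them or, having collected them, can no longer reach e2 without re-entering a cell.

no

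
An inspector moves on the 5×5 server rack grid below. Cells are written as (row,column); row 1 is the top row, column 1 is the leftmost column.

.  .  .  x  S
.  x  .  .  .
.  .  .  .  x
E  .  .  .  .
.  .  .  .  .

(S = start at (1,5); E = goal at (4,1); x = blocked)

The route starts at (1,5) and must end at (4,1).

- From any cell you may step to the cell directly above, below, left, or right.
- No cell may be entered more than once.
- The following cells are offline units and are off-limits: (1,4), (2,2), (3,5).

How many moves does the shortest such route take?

The Manhattan distance from (1,5) to (4,1) is |1−4| + |5−1| = 7, so at least 7 moves are needed.
A route of 7 moves achieves this: (1,5) → (2,5) → (2,4) → (3,4) → (4,4) → (4,3) → (4,2) → (4,1).
Since 7 matches the lower bound, it is optimal.

7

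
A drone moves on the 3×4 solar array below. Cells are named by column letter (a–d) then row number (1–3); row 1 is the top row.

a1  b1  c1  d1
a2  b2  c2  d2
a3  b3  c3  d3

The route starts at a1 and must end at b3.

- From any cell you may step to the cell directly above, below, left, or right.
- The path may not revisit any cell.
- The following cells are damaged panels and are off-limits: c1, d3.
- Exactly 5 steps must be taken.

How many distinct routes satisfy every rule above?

3

Need simple routes of exactly 5 moves from a1 to b3 (Manhattan distance 3, so 1 moves are spent on a detour and 1 undoing it).
Enumerating: a1 a2 b2 c2 c3 b3 | a1 b1 b2 a2 a3 b3 | a1 b1 b2 c2 c3 b3.
That gives 3 routes.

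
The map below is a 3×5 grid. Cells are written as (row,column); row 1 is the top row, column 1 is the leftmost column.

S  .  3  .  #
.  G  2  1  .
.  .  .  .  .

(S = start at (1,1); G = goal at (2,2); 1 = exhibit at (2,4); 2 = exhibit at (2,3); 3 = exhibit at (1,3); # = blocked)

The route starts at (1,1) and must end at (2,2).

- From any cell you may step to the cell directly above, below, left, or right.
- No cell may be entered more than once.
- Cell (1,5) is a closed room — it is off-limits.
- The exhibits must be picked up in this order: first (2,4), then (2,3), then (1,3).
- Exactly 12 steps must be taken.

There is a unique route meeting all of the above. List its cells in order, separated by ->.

(1,1) -> (2,1) -> (3,1) -> (3,2) -> (3,3) -> (3,4) -> (3,5) -> (2,5) -> (2,4) -> (2,3) -> (1,3) -> (1,2) -> (2,2)

The waypoints must appear in the order (2,4), (2,3), (1,3), with no cell reused.
Route from (1,1): 2× down (reaching (3,1)), 4× right (reaching (3,5)), up to (2,5), 2× left (reaching (2,3)), up to (1,3), left to (1,2), down to (2,2) — 12 moves in all.
Check: order respected (1 at step 8, 2 at step 9, 3 at step 10); 12 moves as required.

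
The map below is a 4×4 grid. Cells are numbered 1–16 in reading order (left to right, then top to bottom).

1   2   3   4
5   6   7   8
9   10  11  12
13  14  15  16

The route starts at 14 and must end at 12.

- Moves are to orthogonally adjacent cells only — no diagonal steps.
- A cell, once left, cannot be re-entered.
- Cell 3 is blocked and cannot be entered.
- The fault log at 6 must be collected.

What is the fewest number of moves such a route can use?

5

Any route passes through 6 somewhere between 14 and 12. Summing Manhattan distances along the two legs (14 → 6 → 12) gives a lower bound of 2 + 3 = 5 moves.
A route of 5 moves achieves this: 14 → 10 → 6 → 7 → 11 → 12.
Since 5 matches the lower bound, it is optimal.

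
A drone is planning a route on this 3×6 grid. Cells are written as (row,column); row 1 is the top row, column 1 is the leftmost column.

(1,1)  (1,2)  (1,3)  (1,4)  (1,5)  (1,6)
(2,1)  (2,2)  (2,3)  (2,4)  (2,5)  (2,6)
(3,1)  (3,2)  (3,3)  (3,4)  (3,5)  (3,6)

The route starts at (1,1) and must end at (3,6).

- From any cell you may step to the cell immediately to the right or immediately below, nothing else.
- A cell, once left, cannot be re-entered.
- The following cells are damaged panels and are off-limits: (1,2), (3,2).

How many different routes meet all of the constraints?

4

A right/down-only route from (1,1) to (3,6) makes exactly 2 down-moves and 5 right-moves in some order.
With no other constraints that would be C(7,2) = 21 routes.
Subtract routes through each blocked cell (inclusion–exclusion for overlaps): − through (1,2): 15 − through (3,2): 3 + through (1,2)&(3,2): 1 → 4.
That gives 4 routes.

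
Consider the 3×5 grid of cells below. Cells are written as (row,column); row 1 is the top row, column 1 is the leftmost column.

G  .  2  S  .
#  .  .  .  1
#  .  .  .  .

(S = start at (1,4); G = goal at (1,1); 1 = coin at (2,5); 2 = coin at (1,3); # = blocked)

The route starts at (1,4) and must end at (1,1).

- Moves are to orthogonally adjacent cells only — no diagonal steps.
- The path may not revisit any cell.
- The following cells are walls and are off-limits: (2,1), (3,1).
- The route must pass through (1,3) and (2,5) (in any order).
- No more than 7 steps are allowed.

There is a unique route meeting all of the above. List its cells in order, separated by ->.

(1,4) -> (1,5) -> (2,5) -> (2,4) -> (2,3) -> (1,3) -> (1,2) -> (1,1)

Any route must reach (1,3) and (2,5) and still end at (1,1) within 7 moves, so the order of the required stops is forced.
Route from (1,4): right to (1,5), down to (2,5), 2× left (reaching (2,3)), up to (1,3), 2× left (reaching (1,1)) — 7 moves in all.
Check: all required cells visited; 7 ≤ 7 moves.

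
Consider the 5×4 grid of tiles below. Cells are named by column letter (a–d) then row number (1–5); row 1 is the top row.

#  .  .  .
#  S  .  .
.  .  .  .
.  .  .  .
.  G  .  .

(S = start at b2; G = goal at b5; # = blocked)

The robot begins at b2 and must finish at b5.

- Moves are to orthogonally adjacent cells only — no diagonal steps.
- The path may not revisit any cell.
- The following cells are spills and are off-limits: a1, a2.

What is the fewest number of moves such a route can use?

The Manhattan distance from b2 to b5 is |2−5| + |2−2| = 3, so at least 3 moves are needed.
A route of 3 moves achieves this: b2 → b3 → b4 → b5.
Since 3 matches the lower bound, it is optimal.

3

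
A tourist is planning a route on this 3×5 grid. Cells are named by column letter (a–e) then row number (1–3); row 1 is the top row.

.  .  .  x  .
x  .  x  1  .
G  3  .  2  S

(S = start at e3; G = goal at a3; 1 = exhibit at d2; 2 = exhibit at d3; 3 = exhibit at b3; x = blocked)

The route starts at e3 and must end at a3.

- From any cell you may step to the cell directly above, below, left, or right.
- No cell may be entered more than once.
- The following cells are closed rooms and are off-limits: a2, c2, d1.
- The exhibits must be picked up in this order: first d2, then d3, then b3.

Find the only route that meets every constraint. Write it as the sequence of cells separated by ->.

e3 -> e2 -> d2 -> d3 -> c3 -> b3 -> a3

The waypoints must appear in the order d2, d3, b3, with no cell reused.
Route from e3: up 1 to e2, left 1 to d2, down 1 to d3, left 3 to a3 — 6 moves in all.
Check: order respected (1 at step 2, 2 at step 3, 3 at step 5).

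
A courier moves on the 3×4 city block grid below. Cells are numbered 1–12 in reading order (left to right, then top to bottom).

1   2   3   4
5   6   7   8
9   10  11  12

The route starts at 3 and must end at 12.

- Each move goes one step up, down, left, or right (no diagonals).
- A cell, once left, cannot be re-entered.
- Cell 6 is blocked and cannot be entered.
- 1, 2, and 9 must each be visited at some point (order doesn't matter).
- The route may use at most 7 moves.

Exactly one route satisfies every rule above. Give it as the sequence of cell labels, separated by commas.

3, 2, 1, 5, 9, 10, 11, 12

The 7-move cap with required stops at 1, 2, 9 leaves no slack for detours.
Route from 3: left 2 to 1, down 2 to 9, right 3 to 12 — 7 moves in all.
Check: all required cells visited; 7 ≤ 7 moves.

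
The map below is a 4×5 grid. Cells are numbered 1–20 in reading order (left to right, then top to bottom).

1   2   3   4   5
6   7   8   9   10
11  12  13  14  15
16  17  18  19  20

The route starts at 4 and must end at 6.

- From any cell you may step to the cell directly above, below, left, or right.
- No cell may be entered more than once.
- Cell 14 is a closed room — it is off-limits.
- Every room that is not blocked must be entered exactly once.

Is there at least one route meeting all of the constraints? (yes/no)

no

Colour the cells like a checkerboard: each orthogonal step flips colour, so a Hamiltonian route alternates colours. Here there are 10 cells of one colour and 9 of the other, with start on the same colour as the goal — the counts and endpoints can't be arranged into an alternating sequence of length 19, so no Hamiltonian route exists.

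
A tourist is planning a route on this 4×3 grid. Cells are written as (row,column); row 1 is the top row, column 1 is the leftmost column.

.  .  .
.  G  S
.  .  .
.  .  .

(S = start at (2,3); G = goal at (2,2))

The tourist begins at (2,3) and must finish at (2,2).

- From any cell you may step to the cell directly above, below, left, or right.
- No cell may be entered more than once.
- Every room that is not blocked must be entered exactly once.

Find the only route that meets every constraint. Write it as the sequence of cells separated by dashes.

(2,3) - (1,3) - (1,2) - (1,1) - (2,1) - (3,1) - (4,1) - (4,2) - (4,3) - (3,3) - (3,2) - (2,2)

Need to visit all 12 open cells exactly once, starting at (2,3) and ending at (2,2).
Route from (2,3): up to (1,3), 2× left (reaching (1,1)), 3× down (reaching (4,1)), 2× right (reaching (4,3)), up to (3,3), left to (3,2), up to (2,2) — 11 moves in all.
Check: all 12 open cells covered.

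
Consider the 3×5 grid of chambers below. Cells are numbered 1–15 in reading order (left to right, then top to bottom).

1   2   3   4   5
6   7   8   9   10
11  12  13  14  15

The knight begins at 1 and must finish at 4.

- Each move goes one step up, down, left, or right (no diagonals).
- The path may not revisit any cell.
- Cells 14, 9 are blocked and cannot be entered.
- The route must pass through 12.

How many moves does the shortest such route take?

Any route passes through 12 somewhere between 1 and 4. Summing Manhattan distances along the two legs (1 → 12 → 4) gives a lower bound of 3 + 4 = 7 moves.
A route of 7 moves achieves this: 1 → 6 → 11 → 12 → 7 → 2 → 3 → 4.
Since 7 matches the lower bound, it is optimal.

7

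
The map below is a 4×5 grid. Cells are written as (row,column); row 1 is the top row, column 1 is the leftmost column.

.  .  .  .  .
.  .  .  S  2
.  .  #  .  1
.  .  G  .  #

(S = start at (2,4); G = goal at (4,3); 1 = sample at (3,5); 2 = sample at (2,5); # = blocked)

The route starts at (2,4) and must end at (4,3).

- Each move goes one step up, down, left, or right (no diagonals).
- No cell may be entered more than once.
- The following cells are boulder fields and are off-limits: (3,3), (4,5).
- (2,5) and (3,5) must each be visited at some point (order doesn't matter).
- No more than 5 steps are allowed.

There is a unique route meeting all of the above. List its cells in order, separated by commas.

(2,4), (2,5), (3,5), (3,4), (4,4), (4,3)

The budget equals the shortest possible length, so every move has to be on a shortest route through the required cells.
Route from (2,4): right 1 to (2,5), down 1 to (3,5), left 1 to (3,4), down 1 to (4,4), left 1 to (4,3) — 5 moves in all.
Check: all required cells visited; 5 ≤ 5 moves.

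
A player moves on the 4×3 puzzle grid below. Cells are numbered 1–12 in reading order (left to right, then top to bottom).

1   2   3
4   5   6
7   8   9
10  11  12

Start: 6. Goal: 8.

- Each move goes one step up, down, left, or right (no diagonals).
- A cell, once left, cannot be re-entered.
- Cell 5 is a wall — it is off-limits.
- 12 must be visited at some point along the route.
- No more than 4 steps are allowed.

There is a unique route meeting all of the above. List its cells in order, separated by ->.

6 -> 9 -> 12 -> 11 -> 8

Any route must reach 12 and still end at 8 within 4 moves, so the order of the required stops is forced.
Route from 6: down 2 to 12, left 1 to 11, up 1 to 8 — 4 moves in all.
Check: all required cells visited; 4 ≤ 4 moves.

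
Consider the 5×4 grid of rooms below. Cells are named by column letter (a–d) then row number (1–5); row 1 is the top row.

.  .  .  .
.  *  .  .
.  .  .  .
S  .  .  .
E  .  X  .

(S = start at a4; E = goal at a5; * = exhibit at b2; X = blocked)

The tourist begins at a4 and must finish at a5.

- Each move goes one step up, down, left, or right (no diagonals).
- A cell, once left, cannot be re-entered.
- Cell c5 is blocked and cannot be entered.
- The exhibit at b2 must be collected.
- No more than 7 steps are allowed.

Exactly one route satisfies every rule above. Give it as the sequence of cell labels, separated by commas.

Any route must reach b2 and still end at a5 within 7 moves, so the order of the required stops is forced.
Route from a4: 2× up (reaching a2), right to b2, 3× down (reaching b5), left to a5 — 7 moves in all.
Check: all required cells visited; 7 ≤ 7 moves.

a4, a3, a2, b2, b3, b4, b5, a5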